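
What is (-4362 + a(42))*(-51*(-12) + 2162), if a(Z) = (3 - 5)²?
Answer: -12089092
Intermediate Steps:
a(Z) = 4 (a(Z) = (-2)² = 4)
(-4362 + a(42))*(-51*(-12) + 2162) = (-4362 + 4)*(-51*(-12) + 2162) = -4358*(612 + 2162) = -4358*2774 = -12089092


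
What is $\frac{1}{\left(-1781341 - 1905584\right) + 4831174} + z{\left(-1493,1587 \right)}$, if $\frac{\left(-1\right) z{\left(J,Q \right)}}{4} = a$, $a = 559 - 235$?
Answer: $- \frac{1482946703}{1144249} \approx -1296.0$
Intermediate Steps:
$a = 324$ ($a = 559 - 235 = 324$)
$z{\left(J,Q \right)} = -1296$ ($z{\left(J,Q \right)} = \left(-4\right) 324 = -1296$)
$\frac{1}{\left(-1781341 - 1905584\right) + 4831174} + z{\left(-1493,1587 \right)} = \frac{1}{\left(-1781341 - 1905584\right) + 4831174} - 1296 = \frac{1}{-3686925 + 4831174} - 1296 = \frac{1}{1144249} - 1296 = - \frac{1482946703}{1144249}$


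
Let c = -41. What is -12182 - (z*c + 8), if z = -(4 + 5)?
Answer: -12559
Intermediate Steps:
z = -9 (z = -1*9 = -9)
-12182 - (z*c + 8) = -12182 - (-9*(-41) + 8) = -12182 - (369 + 8) = -12182 - 1*377 = -12182 - 377 = -12559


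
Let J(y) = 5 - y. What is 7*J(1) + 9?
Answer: 37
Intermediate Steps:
7*J(1) + 9 = 7*(5 - 1*1) + 9 = 7*(5 - 1) + 9 = 7*4 + 9 = 28 + 9 = 37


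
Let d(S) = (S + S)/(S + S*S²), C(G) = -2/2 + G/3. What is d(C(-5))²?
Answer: 324/5329 ≈ 0.060799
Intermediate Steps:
C(G) = -1 + G/3 (C(G) = -2*½ + G*(⅓) = -1 + G/3)
d(S) = 2*S/(S + S³) (d(S) = (2*S)/(S + S³) = 2*S/(S + S³))
d(C(-5))² = (2/(1 + (-1 + (⅓)*(-5))²))² = (2/(1 + (-1 - 5/3)²))² = (2/(1 + (-8/3)²))² = (2/(1 + 64/9))² = (2/(73/9))² = (2*(9/73))² = (18/73)² = 324/5329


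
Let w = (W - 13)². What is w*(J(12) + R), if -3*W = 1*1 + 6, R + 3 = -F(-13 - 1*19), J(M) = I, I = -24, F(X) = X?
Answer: 10580/9 ≈ 1175.6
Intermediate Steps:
J(M) = -24
R = 29 (R = -3 - (-13 - 1*19) = -3 - (-13 - 19) = -3 - 1*(-32) = -3 + 32 = 29)
W = -7/3 (W = -(1*1 + 6)/3 = -(1 + 6)/3 = -⅓*7 = -7/3 ≈ -2.3333)
w = 2116/9 (w = (-7/3 - 13)² = (-46/3)² = 2116/9 ≈ 235.11)
w*(J(12) + R) = 2116*(-24 + 29)/9 = (2116/9)*5 = 10580/9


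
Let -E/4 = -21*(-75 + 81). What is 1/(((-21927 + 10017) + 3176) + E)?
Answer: -1/8230 ≈ -0.00012151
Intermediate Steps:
E = 504 (E = -(-84)*(-75 + 81) = -(-84)*6 = -4*(-126) = 504)
1/(((-21927 + 10017) + 3176) + E) = 1/(((-21927 + 10017) + 3176) + 504) = 1/((-11910 + 3176) + 504) = 1/(-8734 + 504) = 1/(-8230) = -1/8230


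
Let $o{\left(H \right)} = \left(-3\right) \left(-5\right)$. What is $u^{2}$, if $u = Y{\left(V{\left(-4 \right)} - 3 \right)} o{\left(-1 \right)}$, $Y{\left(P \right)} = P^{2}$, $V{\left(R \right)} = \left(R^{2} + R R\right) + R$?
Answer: $87890625$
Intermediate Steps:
$o{\left(H \right)} = 15$
$V{\left(R \right)} = R + 2 R^{2}$ ($V{\left(R \right)} = \left(R^{2} + R^{2}\right) + R = 2 R^{2} + R = R + 2 R^{2}$)
$u = 9375$ ($u = \left(- 4 \left(1 + 2 \left(-4\right)\right) - 3\right)^{2} \cdot 15 = \left(- 4 \left(1 - 8\right) - 3\right)^{2} \cdot 15 = \left(\left(-4\right) \left(-7\right) - 3\right)^{2} \cdot 15 = \left(28 - 3\right)^{2} \cdot 15 = 25^{2} \cdot 15 = 625 \cdot 15 = 9375$)
$u^{2} = 9375^{2} = 87890625$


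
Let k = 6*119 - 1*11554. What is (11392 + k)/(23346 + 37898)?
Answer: 138/15311 ≈ 0.0090131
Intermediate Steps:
k = -10840 (k = 714 - 11554 = -10840)
(11392 + k)/(23346 + 37898) = (11392 - 10840)/(23346 + 37898) = 552/61244 = 552*(1/61244) = 138/15311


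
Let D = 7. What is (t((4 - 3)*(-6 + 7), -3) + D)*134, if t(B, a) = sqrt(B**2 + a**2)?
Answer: 938 + 134*sqrt(10) ≈ 1361.7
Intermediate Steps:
(t((4 - 3)*(-6 + 7), -3) + D)*134 = (sqrt(((4 - 3)*(-6 + 7))**2 + (-3)**2) + 7)*134 = (sqrt((1*1)**2 + 9) + 7)*134 = (sqrt(1**2 + 9) + 7)*134 = (sqrt(1 + 9) + 7)*134 = (sqrt(10) + 7)*134 = (7 + sqrt(10))*134 = 938 + 134*sqrt(10)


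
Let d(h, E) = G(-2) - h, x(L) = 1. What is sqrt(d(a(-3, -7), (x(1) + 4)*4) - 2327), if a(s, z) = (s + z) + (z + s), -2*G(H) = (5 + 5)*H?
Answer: I*sqrt(2297) ≈ 47.927*I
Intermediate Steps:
G(H) = -5*H (G(H) = -(5 + 5)*H/2 = -5*H)
a(s, z) = 2*s + 2*z (a(s, z) = (s + z) + (s + z) = 2*s + 2*z)
d(h, E) = 10 - h (d(h, E) = -5*(-2) - h = 10 - h)
sqrt(d(a(-3, -7), (x(1) + 4)*4) - 2327) = sqrt((10 - (2*(-3) + 2*(-7))) - 2327) = sqrt((10 - (-6 - 14)) - 2327) = sqrt((10 - 1*(-20)) - 2327) = sqrt((10 + 20) - 2327) = sqrt(30 - 2327) = sqrt(-2297) = I*sqrt(2297)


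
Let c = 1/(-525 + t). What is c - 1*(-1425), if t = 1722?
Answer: 1705726/1197 ≈ 1425.0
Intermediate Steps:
c = 1/1197 (c = 1/(-525 + 1722) = 1/1197 ≈ 0.00083542)
c - 1*(-1425) = 1/1197 - 1*(-1425) = 1/1197 + 1425 = 1705726/1197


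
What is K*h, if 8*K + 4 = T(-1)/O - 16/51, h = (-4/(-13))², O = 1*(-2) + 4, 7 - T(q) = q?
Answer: -32/8619 ≈ -0.0037127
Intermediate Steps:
T(q) = 7 - q
O = 2 (O = -2 + 4 = 2)
h = 16/169 (h = (-4*(-1/13))² = (4/13)² = 16/169 ≈ 0.094675)
K = -2/51 (K = -½ + ((7 - 1*(-1))/2 - 16/51)/8 = -½ + ((7 + 1)*(½) - 16*1/51)/8 = -½ + (8*(½) - 16/51)/8 = -½ + (4 - 16/51)/8 = -½ + (⅛)*(188/51) = -½ + 47/102 = -2/51 ≈ -0.039216)
K*h = -2/51*16/169 = -32/8619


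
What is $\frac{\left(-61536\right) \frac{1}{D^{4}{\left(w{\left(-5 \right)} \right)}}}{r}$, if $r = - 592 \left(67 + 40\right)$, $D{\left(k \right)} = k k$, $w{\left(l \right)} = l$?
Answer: $\frac{3846}{1546484375} \approx 2.4869 \cdot 10^{-6}$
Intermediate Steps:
$D{\left(k \right)} = k^{2}$
$r = -63344$ ($r = \left(-592\right) 107 = -63344$)
$\frac{\left(-61536\right) \frac{1}{D^{4}{\left(w{\left(-5 \right)} \right)}}}{r} = \frac{\left(-61536\right) \frac{1}{\left(\left(-5\right)^{2}\right)^{4}}}{-63344} = - \frac{61536}{25^{4}} \left(- \frac{1}{63344}\right) = - \frac{61536}{390625} \left(- \frac{1}{63344}\right) = \left(-61536\right) \frac{1}{390625} \left(- \frac{1}{63344}\right) = \left(- \frac{61536}{390625}\right) \left(- \frac{1}{63344}\right) = \frac{3846}{1546484375}$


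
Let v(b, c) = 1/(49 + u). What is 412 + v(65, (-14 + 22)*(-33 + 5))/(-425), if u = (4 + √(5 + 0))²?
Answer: 80195793/194650 + 2*√5/486625 ≈ 412.00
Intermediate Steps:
u = (4 + √5)² ≈ 38.889
v(b, c) = 1/(49 + (4 + √5)²)
412 + v(65, (-14 + 22)*(-33 + 5))/(-425) = 412 + (7/458 - 2*√5/1145)/(-425) = 412 + (7/458 - 2*√5/1145)*(-1/425) = 412 + (-7/194650 + 2*√5/486625) = 80195793/194650 + 2*√5/486625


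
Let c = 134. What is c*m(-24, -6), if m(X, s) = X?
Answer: -3216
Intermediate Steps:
c*m(-24, -6) = 134*(-24) = -3216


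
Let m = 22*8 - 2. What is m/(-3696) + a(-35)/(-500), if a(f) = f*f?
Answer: -7691/3080 ≈ -2.4971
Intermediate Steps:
a(f) = f**2
m = 174 (m = 176 - 2 = 174)
m/(-3696) + a(-35)/(-500) = 174/(-3696) + (-35)**2/(-500) = 174*(-1/3696) + 1225*(-1/500) = -29/616 - 49/20 = -7691/3080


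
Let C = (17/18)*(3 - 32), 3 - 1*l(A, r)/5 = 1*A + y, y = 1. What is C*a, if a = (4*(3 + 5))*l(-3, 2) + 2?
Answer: -197693/9 ≈ -21966.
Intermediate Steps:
l(A, r) = 10 - 5*A (l(A, r) = 15 - 5*(1*A + 1) = 15 - 5*(A + 1) = 15 - 5*(1 + A) = 15 + (-5 - 5*A) = 10 - 5*A)
C = -493/18 (C = (17*(1/18))*(-29) = (17/18)*(-29) = -493/18 ≈ -27.389)
a = 802 (a = (4*(3 + 5))*(10 - 5*(-3)) + 2 = (4*8)*(10 + 15) + 2 = 32*25 + 2 = 800 + 2 = 802)
C*a = -493/18*802 = -197693/9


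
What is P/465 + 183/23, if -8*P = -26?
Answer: 340679/42780 ≈ 7.9635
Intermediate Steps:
P = 13/4 (P = -⅛*(-26) = 13/4 ≈ 3.2500)
P/465 + 183/23 = (13/4)/465 + 183/23 = (13/4)*(1/465) + 183*(1/23) = 13/1860 + 183/23 = 340679/42780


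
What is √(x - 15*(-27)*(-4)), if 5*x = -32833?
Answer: I*√204665/5 ≈ 90.48*I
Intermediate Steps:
x = -32833/5 (x = (⅕)*(-32833) = -32833/5 ≈ -6566.6)
√(x - 15*(-27)*(-4)) = √(-32833/5 - 15*(-27)*(-4)) = √(-32833/5 + 405*(-4)) = √(-32833/5 - 1620) = √(-40933/5) = I*√204665/5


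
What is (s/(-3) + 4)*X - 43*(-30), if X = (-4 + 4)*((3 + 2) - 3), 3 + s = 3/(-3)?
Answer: 1290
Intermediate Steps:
s = -4 (s = -3 + 3/(-3) = -3 + 3*(-1/3) = -3 - 1 = -4)
X = 0 (X = 0*(5 - 3) = 0*2 = 0)
(s/(-3) + 4)*X - 43*(-30) = (-4/(-3) + 4)*0 - 43*(-30) = (-4*(-1/3) + 4)*0 + 1290 = (4/3 + 4)*0 + 1290 = (16/3)*0 + 1290 = 0 + 1290 = 1290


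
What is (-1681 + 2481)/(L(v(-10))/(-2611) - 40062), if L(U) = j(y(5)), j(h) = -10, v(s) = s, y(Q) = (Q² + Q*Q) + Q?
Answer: -130550/6537617 ≈ -0.019969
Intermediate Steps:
y(Q) = Q + 2*Q² (y(Q) = (Q² + Q²) + Q = 2*Q² + Q = Q + 2*Q²)
L(U) = -10
(-1681 + 2481)/(L(v(-10))/(-2611) - 40062) = (-1681 + 2481)/(-10/(-2611) - 40062) = 800/(-10*(-1/2611) - 40062) = 800/(10/2611 - 40062) = 800/(-104601872/2611) = 800*(-2611/104601872) = -130550/6537617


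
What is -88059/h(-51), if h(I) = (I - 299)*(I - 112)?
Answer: -88059/57050 ≈ -1.5435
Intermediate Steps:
h(I) = (-299 + I)*(-112 + I)
-88059/h(-51) = -88059/(33488 + (-51)² - 411*(-51)) = -88059/(33488 + 2601 + 20961) = -88059/57050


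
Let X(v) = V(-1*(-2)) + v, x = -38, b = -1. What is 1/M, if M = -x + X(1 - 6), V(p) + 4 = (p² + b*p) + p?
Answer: 1/33 ≈ 0.030303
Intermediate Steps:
V(p) = -4 + p² (V(p) = -4 + ((p² - p) + p) = -4 + p²)
X(v) = v (X(v) = (-4 + (-1*(-2))²) + v = (-4 + 2²) + v = (-4 + 4) + v = 0 + v = v)
M = 33 (M = -1*(-38) + (1 - 6) = 38 - 5 = 33)
1/M = 1/33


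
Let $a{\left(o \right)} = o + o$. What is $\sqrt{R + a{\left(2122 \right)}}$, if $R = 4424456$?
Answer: $10 \sqrt{44287} \approx 2104.4$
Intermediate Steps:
$a{\left(o \right)} = 2 o$
$\sqrt{R + a{\left(2122 \right)}} = \sqrt{4424456 + 2 \cdot 2122} = \sqrt{4424456 + 4244} = \sqrt{4428700} = 10 \sqrt{44287}$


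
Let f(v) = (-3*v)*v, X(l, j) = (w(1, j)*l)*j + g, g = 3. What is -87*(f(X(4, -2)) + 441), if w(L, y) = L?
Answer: -31842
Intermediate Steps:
X(l, j) = 3 + j*l (X(l, j) = (1*l)*j + 3 = l*j + 3 = j*l + 3 = 3 + j*l)
f(v) = -3*v**2
-87*(f(X(4, -2)) + 441) = -87*(-3*(3 - 2*4)**2 + 441) = -87*(-3*(3 - 8)**2 + 441) = -87*(-3*(-5)**2 + 441) = -87*(-3*25 + 441) = -87*(-75 + 441) = -87*366 = -31842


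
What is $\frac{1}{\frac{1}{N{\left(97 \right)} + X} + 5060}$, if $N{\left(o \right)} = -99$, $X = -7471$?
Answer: $\frac{7570}{38304199} \approx 0.00019763$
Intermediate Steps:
$\frac{1}{\frac{1}{N{\left(97 \right)} + X} + 5060} = \frac{1}{\frac{1}{-99 - 7471} + 5060} = \frac{1}{\frac{1}{-7570} + 5060} = \frac{1}{- \frac{1}{7570} + 5060} = \frac{1}{\frac{38304199}{7570}} = \frac{7570}{38304199}$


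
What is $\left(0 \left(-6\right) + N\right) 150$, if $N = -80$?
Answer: $-12000$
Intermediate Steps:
$\left(0 \left(-6\right) + N\right) 150 = \left(0 \left(-6\right) - 80\right) 150 = \left(0 - 80\right) 150 = \left(-80\right) 150 = -12000$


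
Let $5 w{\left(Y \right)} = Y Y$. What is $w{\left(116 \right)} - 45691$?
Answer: $- \frac{214999}{5} \approx -43000.0$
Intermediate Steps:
$w{\left(Y \right)} = \frac{Y^{2}}{5}$ ($w{\left(Y \right)} = \frac{Y Y}{5} = \frac{Y^{2}}{5}$)
$w{\left(116 \right)} - 45691 = \frac{116^{2}}{5} - 45691 = \frac{1}{5} \cdot 13456 - 45691 = \frac{13456}{5} - 45691 = - \frac{214999}{5}$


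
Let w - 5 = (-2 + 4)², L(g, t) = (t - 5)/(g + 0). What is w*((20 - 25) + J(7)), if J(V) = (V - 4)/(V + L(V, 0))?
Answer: -1791/44 ≈ -40.705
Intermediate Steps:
L(g, t) = (-5 + t)/g
J(V) = (-4 + V)/(V - 5/V) (J(V) = (V - 4)/(V + (-5 + 0)/V) = (-4 + V)/(V - 5/V))
w = 9 (w = 5 + (-2 + 4)² = 5 + 2² = 5 + 4 = 9)
w*((20 - 25) + J(7)) = 9*((20 - 25) + 7*(-4 + 7)/(-5 + 7²)) = 9*(-5 + 7*3/(-5 + 49)) = 9*(-5 + 7*3/44) = 9*(-5 + 7*(1/44)*3) = 9*(-5 + 21/44) = 9*(-199/44) = -1791/44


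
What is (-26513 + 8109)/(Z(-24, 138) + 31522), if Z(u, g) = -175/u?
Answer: -441696/756703 ≈ -0.58371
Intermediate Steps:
(-26513 + 8109)/(Z(-24, 138) + 31522) = (-26513 + 8109)/(-175/(-24) + 31522) = -18404/(-175*(-1/24) + 31522) = -18404/(175/24 + 31522) = -18404/756703/24 = -18404*24/756703 = -441696/756703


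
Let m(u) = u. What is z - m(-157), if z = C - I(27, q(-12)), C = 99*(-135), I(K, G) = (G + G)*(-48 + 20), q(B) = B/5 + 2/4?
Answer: -66572/5 ≈ -13314.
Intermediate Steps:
q(B) = ½ + B/5 (q(B) = B*(⅕) + 2*(¼) = B/5 + ½ = ½ + B/5)
I(K, G) = -56*G (I(K, G) = (2*G)*(-28) = -56*G)
C = -13365
z = -67357/5 (z = -13365 - (-56)*(½ + (⅕)*(-12)) = -13365 - (-56)*(½ - 12/5) = -13365 - (-56)*(-19)/10 = -13365 - 1*532/5 = -13365 - 532/5 = -67357/5 ≈ -13471.)
z - m(-157) = -67357/5 - 1*(-157) = -67357/5 + 157 = -66572/5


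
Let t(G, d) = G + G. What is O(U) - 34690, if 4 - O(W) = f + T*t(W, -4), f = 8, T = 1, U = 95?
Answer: -34884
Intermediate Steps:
t(G, d) = 2*G
O(W) = -4 - 2*W (O(W) = 4 - (8 + 1*(2*W)) = 4 - (8 + 2*W) = 4 + (-8 - 2*W) = -4 - 2*W)
O(U) - 34690 = (-4 - 2*95) - 34690 = (-4 - 190) - 34690 = -194 - 34690 = -34884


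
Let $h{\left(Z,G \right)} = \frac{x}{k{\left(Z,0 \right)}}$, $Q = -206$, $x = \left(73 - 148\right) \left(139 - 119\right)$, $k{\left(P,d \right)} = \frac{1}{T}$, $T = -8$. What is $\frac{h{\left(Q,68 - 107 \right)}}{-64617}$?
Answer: $- \frac{4000}{21539} \approx -0.18571$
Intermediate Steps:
$k{\left(P,d \right)} = - \frac{1}{8}$ ($k{\left(P,d \right)} = \frac{1}{-8} = - \frac{1}{8}$)
$x = -1500$ ($x = \left(-75\right) 20 = -1500$)
$h{\left(Z,G \right)} = 12000$ ($h{\left(Z,G \right)} = - \frac{1500}{- \frac{1}{8}} = \left(-1500\right) \left(-8\right) = 12000$)
$\frac{h{\left(Q,68 - 107 \right)}}{-64617} = \frac{12000}{-64617} = 12000 \left(- \frac{1}{64617}\right) = - \frac{4000}{21539}$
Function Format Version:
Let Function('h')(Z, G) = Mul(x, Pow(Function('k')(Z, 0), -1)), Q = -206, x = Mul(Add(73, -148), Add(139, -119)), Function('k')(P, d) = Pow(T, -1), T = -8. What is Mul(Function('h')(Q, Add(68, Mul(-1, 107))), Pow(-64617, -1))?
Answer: Rational(-4000, 21539) ≈ -0.18571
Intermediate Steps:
Function('k')(P, d) = Rational(-1, 8) (Function('k')(P, d) = Pow(-8, -1) = Rational(-1, 8))
x = -1500 (x = Mul(-75, 20) = -1500)
Function('h')(Z, G) = 12000 (Function('h')(Z, G) = Mul(-1500, Pow(Rational(-1, 8), -1)) = Mul(-1500, -8) = 12000)
Mul(Function('h')(Q, Add(68, Mul(-1, 107))), Pow(-64617, -1)) = Mul(12000, Pow(-64617, -1)) = Mul(12000, Rational(-1, 64617)) = Rational(-4000, 21539)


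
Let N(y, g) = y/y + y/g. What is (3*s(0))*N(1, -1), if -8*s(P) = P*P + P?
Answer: 0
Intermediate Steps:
N(y, g) = 1 + y/g
s(P) = -P/8 - P²/8 (s(P) = -(P*P + P)/8 = -(P² + P)/8 = -(P + P²)/8 = -P/8 - P²/8)
(3*s(0))*N(1, -1) = (3*(-⅛*0*(1 + 0)))*((-1 + 1)/(-1)) = (3*(-⅛*0*1))*(-1*0) = (3*0)*0 = 0*0 = 0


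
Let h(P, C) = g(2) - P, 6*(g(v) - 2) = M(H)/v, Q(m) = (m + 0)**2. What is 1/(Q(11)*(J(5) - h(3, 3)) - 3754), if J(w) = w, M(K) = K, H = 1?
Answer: -12/36457 ≈ -0.00032916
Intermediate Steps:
Q(m) = m**2
g(v) = 2 + 1/(6*v) (g(v) = 2 + (1/v)/6 = 2 + 1/(6*v))
h(P, C) = 25/12 - P (h(P, C) = (2 + (1/6)/2) - P = (2 + (1/6)*(1/2)) - P = (2 + 1/12) - P = 25/12 - P)
1/(Q(11)*(J(5) - h(3, 3)) - 3754) = 1/(11**2*(5 - (25/12 - 1*3)) - 3754) = 1/(121*(5 - (25/12 - 3)) - 3754) = 1/(121*(5 - 1*(-11/12)) - 3754) = 1/(121*(5 + 11/12) - 3754) = 1/(121*(71/12) - 3754) = 1/(8591/12 - 3754) = 1/(-36457/12) = -12/36457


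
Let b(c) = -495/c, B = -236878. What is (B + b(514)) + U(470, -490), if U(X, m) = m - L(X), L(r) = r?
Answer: -122249227/514 ≈ -2.3784e+5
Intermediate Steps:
U(X, m) = m - X
(B + b(514)) + U(470, -490) = (-236878 - 495/514) + (-490 - 1*470) = (-236878 - 495*1/514) + (-490 - 470) = (-236878 - 495/514) - 960 = -121755787/514 - 960 = -122249227/514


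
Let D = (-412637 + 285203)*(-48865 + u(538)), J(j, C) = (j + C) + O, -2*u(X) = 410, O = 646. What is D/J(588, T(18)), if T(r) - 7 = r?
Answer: 6253186380/1259 ≈ 4.9668e+6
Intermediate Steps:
u(X) = -205 (u(X) = -½*410 = -205)
T(r) = 7 + r
J(j, C) = 646 + C + j (J(j, C) = (j + C) + 646 = (C + j) + 646 = 646 + C + j)
D = 6253186380 (D = (-412637 + 285203)*(-48865 - 205) = -127434*(-49070) = 6253186380)
D/J(588, T(18)) = 6253186380/(646 + (7 + 18) + 588) = 6253186380/(646 + 25 + 588) = 6253186380/1259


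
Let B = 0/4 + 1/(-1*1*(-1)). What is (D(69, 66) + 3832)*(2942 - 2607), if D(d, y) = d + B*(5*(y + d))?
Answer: 1532960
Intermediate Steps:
B = 1 (B = 0*(¼) + 1/(-1*(-1)) = 0 + 1/1 = 0 + 1*1 = 0 + 1 = 1)
D(d, y) = 5*y + 6*d (D(d, y) = d + 1*(5*(y + d)) = d + 1*(5*(d + y)) = d + 1*(5*d + 5*y) = d + (5*d + 5*y) = 5*y + 6*d)
(D(69, 66) + 3832)*(2942 - 2607) = ((5*66 + 6*69) + 3832)*(2942 - 2607) = ((330 + 414) + 3832)*335 = (744 + 3832)*335 = 4576*335 = 1532960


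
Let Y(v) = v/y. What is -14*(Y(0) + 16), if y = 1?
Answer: -224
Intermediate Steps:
Y(v) = v (Y(v) = v/1 = v*1 = v)
-14*(Y(0) + 16) = -14*(0 + 16) = -14*16 = -224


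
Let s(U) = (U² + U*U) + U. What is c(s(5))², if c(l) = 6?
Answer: 36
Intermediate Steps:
s(U) = U + 2*U² (s(U) = (U² + U²) + U = 2*U² + U = U + 2*U²)
c(s(5))² = 6² = 36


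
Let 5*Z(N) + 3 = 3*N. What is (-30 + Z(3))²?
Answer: 20736/25 ≈ 829.44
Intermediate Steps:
Z(N) = -⅗ + 3*N/5 (Z(N) = -⅗ + (3*N)/5 = -⅗ + 3*N/5)
(-30 + Z(3))² = (-30 + (-⅗ + (⅗)*3))² = (-30 + (-⅗ + 9/5))² = (-30 + 6/5)² = (-144/5)² = 20736/25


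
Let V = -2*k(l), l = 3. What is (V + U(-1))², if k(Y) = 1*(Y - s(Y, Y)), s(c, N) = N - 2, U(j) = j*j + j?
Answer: 16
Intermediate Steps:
U(j) = j + j² (U(j) = j² + j = j + j²)
s(c, N) = -2 + N
k(Y) = 2 (k(Y) = 1*(Y - (-2 + Y)) = 1*(Y + (2 - Y)) = 1*2 = 2)
V = -4 (V = -2*2 = -4)
(V + U(-1))² = (-4 - (1 - 1))² = (-4 - 1*0)² = (-4 + 0)² = (-4)² = 16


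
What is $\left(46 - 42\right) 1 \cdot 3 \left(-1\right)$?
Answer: $-12$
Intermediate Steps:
$\left(46 - 42\right) 1 \cdot 3 \left(-1\right) = 4 \cdot 3 \left(-1\right) = 4 \left(-3\right) = -12$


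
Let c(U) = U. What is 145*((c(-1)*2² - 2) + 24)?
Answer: 2610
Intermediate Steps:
145*((c(-1)*2² - 2) + 24) = 145*((-1*2² - 2) + 24) = 145*((-1*4 - 2) + 24) = 145*((-4 - 2) + 24) = 145*(-6 + 24) = 145*18 = 2610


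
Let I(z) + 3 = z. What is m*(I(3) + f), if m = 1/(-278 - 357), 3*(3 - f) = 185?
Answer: 176/1905 ≈ 0.092388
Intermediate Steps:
f = -176/3 (f = 3 - ⅓*185 = 3 - 185/3 = -176/3 ≈ -58.667)
I(z) = -3 + z
m = -1/635 (m = 1/(-635) = -1/635 ≈ -0.0015748)
m*(I(3) + f) = -((-3 + 3) - 176/3)/635 = -(0 - 176/3)/635 = -1/635*(-176/3) = 176/1905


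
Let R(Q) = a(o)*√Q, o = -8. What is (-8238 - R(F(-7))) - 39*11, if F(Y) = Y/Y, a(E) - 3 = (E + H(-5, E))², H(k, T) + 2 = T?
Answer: -8994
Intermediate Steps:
H(k, T) = -2 + T
a(E) = 3 + (-2 + 2*E)² (a(E) = 3 + (E + (-2 + E))² = 3 + (-2 + 2*E)²)
F(Y) = 1
R(Q) = 327*√Q (R(Q) = (3 + 4*(-1 - 8)²)*√Q = (3 + 4*(-9)²)*√Q = (3 + 4*81)*√Q = (3 + 324)*√Q = 327*√Q)
(-8238 - R(F(-7))) - 39*11 = (-8238 - 327*√1) - 39*11 = (-8238 - 327) - 429 = -8565 - 429 = -8994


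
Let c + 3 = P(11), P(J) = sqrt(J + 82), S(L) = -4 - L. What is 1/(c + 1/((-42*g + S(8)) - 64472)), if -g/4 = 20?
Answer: 11208491252/313835676839 + 3736143376*sqrt(93)/313835676839 ≈ 0.15052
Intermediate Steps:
g = -80 (g = -4*20 = -80)
P(J) = sqrt(82 + J)
c = -3 + sqrt(93) (c = -3 + sqrt(82 + 11) = -3 + sqrt(93) ≈ 6.6437)
1/(c + 1/((-42*g + S(8)) - 64472)) = 1/((-3 + sqrt(93)) + 1/((-42*(-80) + (-4 - 1*8)) - 64472)) = 1/((-3 + sqrt(93)) + 1/((3360 + (-4 - 8)) - 64472)) = 1/((-3 + sqrt(93)) + 1/((3360 - 12) - 64472)) = 1/((-3 + sqrt(93)) + 1/(3348 - 64472)) = 1/((-3 + sqrt(93)) + 1/(-61124)) = 1/((-3 + sqrt(93)) - 1/61124) = 1/(-183373/61124 + sqrt(93))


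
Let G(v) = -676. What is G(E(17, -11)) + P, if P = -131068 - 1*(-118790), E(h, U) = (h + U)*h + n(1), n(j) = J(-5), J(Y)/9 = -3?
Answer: -12954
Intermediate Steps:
J(Y) = -27 (J(Y) = 9*(-3) = -27)
n(j) = -27
E(h, U) = -27 + h*(U + h) (E(h, U) = (h + U)*h - 27 = (U + h)*h - 27 = h*(U + h) - 27 = -27 + h*(U + h))
P = -12278 (P = -131068 + 118790 = -12278)
G(E(17, -11)) + P = -676 - 12278 = -12954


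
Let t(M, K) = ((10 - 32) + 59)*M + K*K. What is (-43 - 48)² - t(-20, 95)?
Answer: -4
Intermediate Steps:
t(M, K) = K² + 37*M (t(M, K) = (-22 + 59)*M + K² = 37*M + K² = K² + 37*M)
(-43 - 48)² - t(-20, 95) = (-43 - 48)² - (95² + 37*(-20)) = (-91)² - (9025 - 740) = 8281 - 1*8285 = 8281 - 8285 = -4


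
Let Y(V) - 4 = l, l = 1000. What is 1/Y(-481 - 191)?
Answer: 1/1004 ≈ 0.00099602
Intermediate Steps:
Y(V) = 1004 (Y(V) = 4 + 1000 = 1004)
1/Y(-481 - 191) = 1/1004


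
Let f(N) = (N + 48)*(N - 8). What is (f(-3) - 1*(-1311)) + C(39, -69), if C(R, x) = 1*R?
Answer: 855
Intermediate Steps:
f(N) = (-8 + N)*(48 + N) (f(N) = (48 + N)*(-8 + N) = (-8 + N)*(48 + N))
C(R, x) = R
(f(-3) - 1*(-1311)) + C(39, -69) = ((-384 + (-3)² + 40*(-3)) - 1*(-1311)) + 39 = ((-384 + 9 - 120) + 1311) + 39 = (-495 + 1311) + 39 = 816 + 39 = 855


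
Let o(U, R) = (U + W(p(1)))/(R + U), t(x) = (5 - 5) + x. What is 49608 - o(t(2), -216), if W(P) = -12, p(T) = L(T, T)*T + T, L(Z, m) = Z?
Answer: 5308051/107 ≈ 49608.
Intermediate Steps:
p(T) = T + T**2 (p(T) = T*T + T = T**2 + T = T + T**2)
t(x) = x (t(x) = 0 + x = x)
o(U, R) = (-12 + U)/(R + U) (o(U, R) = (U - 12)/(R + U) = (-12 + U)/(R + U))
49608 - o(t(2), -216) = 49608 - (-12 + 2)/(-216 + 2) = 49608 - (-10)/(-214) = 49608 - (-1)*(-10)/214 = 49608 - 1*5/107 = 49608 - 5/107 = 5308051/107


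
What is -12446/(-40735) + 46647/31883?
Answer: 2296981363/1298754005 ≈ 1.7686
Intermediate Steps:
-12446/(-40735) + 46647/31883 = -12446*(-1/40735) + 46647*(1/31883) = 12446/40735 + 46647/31883 = 2296981363/1298754005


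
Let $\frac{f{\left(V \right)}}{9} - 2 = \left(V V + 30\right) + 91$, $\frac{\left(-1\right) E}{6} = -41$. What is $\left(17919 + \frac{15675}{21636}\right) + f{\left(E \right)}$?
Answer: $\frac{4065193265}{7212} \approx 5.6367 \cdot 10^{5}$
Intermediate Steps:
$E = 246$ ($E = \left(-6\right) \left(-41\right) = 246$)
$f{\left(V \right)} = 1107 + 9 V^{2}$ ($f{\left(V \right)} = 18 + 9 \left(\left(V V + 30\right) + 91\right) = 18 + 9 \left(\left(V^{2} + 30\right) + 91\right) = 18 + 9 \left(\left(30 + V^{2}\right) + 91\right) = 18 + 9 \left(121 + V^{2}\right) = 18 + \left(1089 + 9 V^{2}\right) = 1107 + 9 V^{2}$)
$\left(17919 + \frac{15675}{21636}\right) + f{\left(E \right)} = \left(17919 + \frac{15675}{21636}\right) + \left(1107 + 9 \cdot 246^{2}\right) = \left(17919 + 15675 \cdot \frac{1}{21636}\right) + \left(1107 + 9 \cdot 60516\right) = \left(17919 + \frac{5225}{7212}\right) + \left(1107 + 544644\right) = \frac{129237053}{7212} + 545751 = \frac{4065193265}{7212}$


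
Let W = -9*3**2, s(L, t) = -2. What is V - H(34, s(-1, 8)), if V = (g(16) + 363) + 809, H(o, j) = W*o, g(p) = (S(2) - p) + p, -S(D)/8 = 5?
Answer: 3886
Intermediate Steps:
S(D) = -40 (S(D) = -8*5 = -40)
W = -81 (W = -9*9 = -81)
g(p) = -40 (g(p) = (-40 - p) + p = -40)
H(o, j) = -81*o
V = 1132 (V = (-40 + 363) + 809 = 323 + 809 = 1132)
V - H(34, s(-1, 8)) = 1132 - (-81)*34 = 1132 - 1*(-2754) = 1132 + 2754 = 3886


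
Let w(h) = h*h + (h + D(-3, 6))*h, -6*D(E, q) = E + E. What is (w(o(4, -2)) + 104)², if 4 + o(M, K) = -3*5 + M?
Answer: 290521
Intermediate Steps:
D(E, q) = -E/3 (D(E, q) = -(E + E)/6 = -E/3)
o(M, K) = -19 + M (o(M, K) = -4 + (-3*5 + M) = -4 + (-15 + M) = -19 + M)
w(h) = h² + h*(1 + h) (w(h) = h*h + (h - ⅓*(-3))*h = h² + (h + 1)*h = h² + (1 + h)*h = h² + h*(1 + h))
(w(o(4, -2)) + 104)² = ((-19 + 4)*(1 + 2*(-19 + 4)) + 104)² = (-15*(1 + 2*(-15)) + 104)² = (-15*(1 - 30) + 104)² = (-15*(-29) + 104)² = (435 + 104)² = 539² = 290521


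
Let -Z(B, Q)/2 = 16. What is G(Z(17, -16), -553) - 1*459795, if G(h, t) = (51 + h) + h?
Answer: -459808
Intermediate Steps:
Z(B, Q) = -32 (Z(B, Q) = -2*16 = -32)
G(h, t) = 51 + 2*h
G(Z(17, -16), -553) - 1*459795 = (51 + 2*(-32)) - 1*459795 = (51 - 64) - 459795 = -13 - 459795 = -459808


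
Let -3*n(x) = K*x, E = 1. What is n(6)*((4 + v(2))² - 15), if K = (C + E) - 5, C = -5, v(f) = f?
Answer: 378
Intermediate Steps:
K = -9 (K = (-5 + 1) - 5 = -4 - 5 = -9)
n(x) = 3*x (n(x) = -(-3)*x = 3*x)
n(6)*((4 + v(2))² - 15) = (3*6)*((4 + 2)² - 15) = 18*(6² - 15) = 18*(36 - 15) = 18*21 = 378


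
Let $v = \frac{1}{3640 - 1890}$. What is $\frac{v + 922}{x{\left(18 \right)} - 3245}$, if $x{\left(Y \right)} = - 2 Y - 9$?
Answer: $- \frac{1613501}{5757500} \approx -0.28024$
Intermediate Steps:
$v = \frac{1}{1750}$ ($v = \frac{1}{3640 - 1890} = \frac{1}{1750} \approx 0.00057143$)
$x{\left(Y \right)} = -9 - 2 Y$
$\frac{v + 922}{x{\left(18 \right)} - 3245} = \frac{\frac{1}{1750} + 922}{\left(-9 - 36\right) - 3245} = \frac{1613501}{1750 \left(\left(-9 - 36\right) - 3245\right)} = \frac{1613501}{1750 \left(-45 - 3245\right)} = \frac{1613501}{1750 \left(-3290\right)} = \frac{1613501}{1750} \left(- \frac{1}{3290}\right) = - \frac{1613501}{5757500}$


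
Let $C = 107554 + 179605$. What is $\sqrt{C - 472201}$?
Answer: $i \sqrt{185042} \approx 430.17 i$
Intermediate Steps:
$C = 287159$
$\sqrt{C - 472201} = \sqrt{287159 - 472201} = \sqrt{-185042} = i \sqrt{185042}$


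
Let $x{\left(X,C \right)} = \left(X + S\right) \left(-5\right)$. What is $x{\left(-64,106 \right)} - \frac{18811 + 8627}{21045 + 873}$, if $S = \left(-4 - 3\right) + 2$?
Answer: $\frac{1255712}{3653} \approx 343.75$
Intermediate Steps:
$S = -5$ ($S = -7 + 2 = -5$)
$x{\left(X,C \right)} = 25 - 5 X$ ($x{\left(X,C \right)} = \left(X - 5\right) \left(-5\right) = \left(-5 + X\right) \left(-5\right) = 25 - 5 X$)
$x{\left(-64,106 \right)} - \frac{18811 + 8627}{21045 + 873} = \left(25 - -320\right) - \frac{18811 + 8627}{21045 + 873} = \left(25 + 320\right) - \frac{27438}{21918} = 345 - 27438 \cdot \frac{1}{21918} = 345 - \frac{4573}{3653} = \frac{1255712}{3653}$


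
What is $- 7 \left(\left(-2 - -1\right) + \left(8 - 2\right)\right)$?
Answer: $-35$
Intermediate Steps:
$- 7 \left(\left(-2 - -1\right) + \left(8 - 2\right)\right) = - 7 \left(\left(-2 + 1\right) + \left(8 - 2\right)\right) = - 7 \left(-1 + 6\right) = \left(-7\right) 5 = -35$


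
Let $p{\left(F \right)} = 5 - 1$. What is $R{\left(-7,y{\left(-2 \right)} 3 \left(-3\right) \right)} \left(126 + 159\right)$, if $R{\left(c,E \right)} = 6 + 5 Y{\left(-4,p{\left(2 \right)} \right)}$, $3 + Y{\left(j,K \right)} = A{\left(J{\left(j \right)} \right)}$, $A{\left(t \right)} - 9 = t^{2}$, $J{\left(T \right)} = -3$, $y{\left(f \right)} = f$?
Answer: $23085$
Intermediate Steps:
$A{\left(t \right)} = 9 + t^{2}$
$p{\left(F \right)} = 4$ ($p{\left(F \right)} = 5 - 1 = 4$)
$Y{\left(j,K \right)} = 15$ ($Y{\left(j,K \right)} = -3 + \left(9 + \left(-3\right)^{2}\right) = -3 + \left(9 + 9\right) = -3 + 18 = 15$)
$R{\left(c,E \right)} = 81$ ($R{\left(c,E \right)} = 6 + 5 \cdot 15 = 6 + 75 = 81$)
$R{\left(-7,y{\left(-2 \right)} 3 \left(-3\right) \right)} \left(126 + 159\right) = 81 \left(126 + 159\right) = 81 \cdot 285 = 23085$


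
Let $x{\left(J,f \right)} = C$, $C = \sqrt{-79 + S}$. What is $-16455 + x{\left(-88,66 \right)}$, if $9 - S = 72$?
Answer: $-16455 + i \sqrt{142} \approx -16455.0 + 11.916 i$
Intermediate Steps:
$S = -63$ ($S = 9 - 72 = -63$)
$C = i \sqrt{142}$ ($C = \sqrt{-79 - 63} = \sqrt{-142} = i \sqrt{142} \approx 11.916 i$)
$x{\left(J,f \right)} = i \sqrt{142}$
$-16455 + x{\left(-88,66 \right)} = -16455 + i \sqrt{142}$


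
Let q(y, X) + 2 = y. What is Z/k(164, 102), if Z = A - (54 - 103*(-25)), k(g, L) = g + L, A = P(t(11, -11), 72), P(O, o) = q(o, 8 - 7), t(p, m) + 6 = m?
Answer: -2559/266 ≈ -9.6203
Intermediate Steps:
t(p, m) = -6 + m
q(y, X) = -2 + y
P(O, o) = -2 + o
A = 70 (A = -2 + 72 = 70)
k(g, L) = L + g
Z = -2559 (Z = 70 - (54 - 103*(-25)) = 70 - (54 + 2575) = 70 - 1*2629 = 70 - 2629 = -2559)
Z/k(164, 102) = -2559/(102 + 164) = -2559/266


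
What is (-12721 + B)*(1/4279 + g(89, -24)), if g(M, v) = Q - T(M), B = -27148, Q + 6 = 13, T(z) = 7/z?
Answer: -105092810157/380831 ≈ -2.7596e+5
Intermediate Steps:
Q = 7 (Q = -6 + 13 = 7)
g(M, v) = 7 - 7/M
(-12721 + B)*(1/4279 + g(89, -24)) = (-12721 - 27148)*(1/4279 + (7 - 7/89)) = -39869*(1/4279 + (7 - 7*1/89)) = -39869*(1/4279 + (7 - 7/89)) = -39869*(1/4279 + 616/89) = -39869*2635953/380831 = -105092810157/380831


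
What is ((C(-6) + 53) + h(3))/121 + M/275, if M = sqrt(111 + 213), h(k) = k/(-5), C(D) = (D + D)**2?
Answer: 5108/3025 ≈ 1.6886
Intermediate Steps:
C(D) = 4*D**2 (C(D) = (2*D)**2 = 4*D**2)
h(k) = -k/5 (h(k) = k*(-1/5) = -k/5)
M = 18 (M = sqrt(324) = 18)
((C(-6) + 53) + h(3))/121 + M/275 = ((4*(-6)**2 + 53) - 1/5*3)/121 + 18/275 = ((4*36 + 53) - 3/5)*(1/121) + 18*(1/275) = ((144 + 53) - 3/5)*(1/121) + 18/275 = (197 - 3/5)*(1/121) + 18/275 = (982/5)*(1/121) + 18/275 = 982/605 + 18/275 = 5108/3025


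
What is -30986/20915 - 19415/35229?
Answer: -1497670519/736814535 ≈ -2.0326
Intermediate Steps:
-30986/20915 - 19415/35229 = -1497670519/736814535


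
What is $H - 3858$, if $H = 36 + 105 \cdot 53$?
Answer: $1743$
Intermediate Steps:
$H = 5601$ ($H = 36 + 5565 = 5601$)
$H - 3858 = 5601 - 3858 = 1743$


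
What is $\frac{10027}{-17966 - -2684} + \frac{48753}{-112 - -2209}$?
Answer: $\frac{80446303}{3560706} \approx 22.593$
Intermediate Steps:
$\frac{10027}{-17966 - -2684} + \frac{48753}{-112 - -2209} = \frac{10027}{-17966 + 2684} + \frac{48753}{-112 + 2209} = \frac{10027}{-15282} + \frac{48753}{2097} = 10027 \left(- \frac{1}{15282}\right) + 48753 \cdot \frac{1}{2097} = - \frac{10027}{15282} + \frac{5417}{233} = \frac{80446303}{3560706}$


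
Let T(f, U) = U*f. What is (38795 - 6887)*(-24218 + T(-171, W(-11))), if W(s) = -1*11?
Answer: -712728996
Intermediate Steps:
W(s) = -11
(38795 - 6887)*(-24218 + T(-171, W(-11))) = (38795 - 6887)*(-24218 - 11*(-171)) = 31908*(-24218 + 1881) = 31908*(-22337) = -712728996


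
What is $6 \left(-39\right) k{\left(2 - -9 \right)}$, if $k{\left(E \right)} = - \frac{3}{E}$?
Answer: $\frac{702}{11} \approx 63.818$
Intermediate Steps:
$6 \left(-39\right) k{\left(2 - -9 \right)} = 6 \left(-39\right) \left(- \frac{3}{2 - -9}\right) = - 234 \left(- \frac{3}{2 + 9}\right) = - 234 \left(- \frac{3}{11}\right) = - 234 \left(\left(-3\right) \frac{1}{11}\right) = \left(-234\right) \left(- \frac{3}{11}\right) = \frac{702}{11}$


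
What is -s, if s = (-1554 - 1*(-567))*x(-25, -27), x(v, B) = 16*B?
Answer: -426384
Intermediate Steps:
s = 426384 (s = (-1554 - 1*(-567))*(16*(-27)) = (-1554 + 567)*(-432) = -987*(-432) = 426384)
-s = -1*426384 = -426384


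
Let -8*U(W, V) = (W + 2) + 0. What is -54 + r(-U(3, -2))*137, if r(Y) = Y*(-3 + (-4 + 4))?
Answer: -2487/8 ≈ -310.88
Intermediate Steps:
U(W, V) = -¼ - W/8 (U(W, V) = -((W + 2) + 0)/8 = -((2 + W) + 0)/8 = -(2 + W)/8 = -¼ - W/8)
r(Y) = -3*Y (r(Y) = Y*(-3 + 0) = Y*(-3) = -3*Y)
-54 + r(-U(3, -2))*137 = -54 - (-3)*(-¼ - ⅛*3)*137 = -54 - (-3)*(-¼ - 3/8)*137 = -54 - (-3)*(-5)/8*137 = -54 - 3*5/8*137 = -54 - 15/8*137 = -54 - 2055/8 = -2487/8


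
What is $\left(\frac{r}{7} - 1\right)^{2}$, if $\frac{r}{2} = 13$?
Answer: $\frac{361}{49} \approx 7.3673$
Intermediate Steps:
$r = 26$ ($r = 2 \cdot 13 = 26$)
$\left(\frac{r}{7} - 1\right)^{2} = \left(\frac{26}{7} - 1\right)^{2} = \left(\frac{19}{7}\right)^{2} = \frac{361}{49}$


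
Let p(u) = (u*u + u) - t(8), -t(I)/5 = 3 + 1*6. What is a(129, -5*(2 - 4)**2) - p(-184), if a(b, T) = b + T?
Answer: -33608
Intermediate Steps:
t(I) = -45 (t(I) = -5*(3 + 1*6) = -5*(3 + 6) = -5*9 = -45)
p(u) = 45 + u + u**2 (p(u) = (u*u + u) - 1*(-45) = (u**2 + u) + 45 = (u + u**2) + 45 = 45 + u + u**2)
a(b, T) = T + b
a(129, -5*(2 - 4)**2) - p(-184) = (-5*(2 - 4)**2 + 129) - (45 - 184 + (-184)**2) = (-5*(-2)**2 + 129) - (45 - 184 + 33856) = (-5*4 + 129) - 1*33717 = (-20 + 129) - 33717 = 109 - 33717 = -33608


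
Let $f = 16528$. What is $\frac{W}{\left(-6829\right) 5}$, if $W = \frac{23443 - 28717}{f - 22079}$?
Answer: $- \frac{5274}{189538895} \approx -2.7825 \cdot 10^{-5}$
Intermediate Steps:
$W = \frac{5274}{5551}$ ($W = \frac{23443 - 28717}{16528 - 22079} = - \frac{5274}{-5551} = \left(-5274\right) \left(- \frac{1}{5551}\right) = \frac{5274}{5551} \approx 0.9501$)
$\frac{W}{\left(-6829\right) 5} = \frac{5274}{5551 \left(\left(-6829\right) 5\right)} = \frac{5274}{5551 \left(-34145\right)} = \frac{5274}{5551} \left(- \frac{1}{34145}\right) = - \frac{5274}{189538895}$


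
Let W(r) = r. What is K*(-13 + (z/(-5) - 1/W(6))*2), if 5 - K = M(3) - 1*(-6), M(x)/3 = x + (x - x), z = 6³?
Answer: 2992/3 ≈ 997.33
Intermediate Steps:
z = 216
M(x) = 3*x (M(x) = 3*(x + (x - x)) = 3*(x + 0) = 3*x)
K = -10 (K = 5 - (3*3 - 1*(-6)) = 5 - (9 + 6) = 5 - 1*15 = 5 - 15 = -10)
K*(-13 + (z/(-5) - 1/W(6))*2) = -10*(-13 + (216/(-5) - 1/6)*2) = -10*(-13 + (216*(-⅕) - 1*⅙)*2) = -10*(-13 + (-216/5 - ⅙)*2) = -10*(-13 - 1301/30*2) = -10*(-13 - 1301/15) = -10*(-1496/15) = 2992/3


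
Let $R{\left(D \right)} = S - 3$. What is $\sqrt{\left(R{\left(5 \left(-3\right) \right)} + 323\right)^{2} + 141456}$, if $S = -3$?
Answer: $\sqrt{241945} \approx 491.88$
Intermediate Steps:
$R{\left(D \right)} = -6$ ($R{\left(D \right)} = -3 - 3 = -6$)
$\sqrt{\left(R{\left(5 \left(-3\right) \right)} + 323\right)^{2} + 141456} = \sqrt{\left(-6 + 323\right)^{2} + 141456} = \sqrt{317^{2} + 141456} = \sqrt{100489 + 141456} = \sqrt{241945}$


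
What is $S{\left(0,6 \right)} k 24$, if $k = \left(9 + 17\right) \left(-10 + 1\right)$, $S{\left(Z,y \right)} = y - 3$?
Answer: $-16848$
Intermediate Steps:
$S{\left(Z,y \right)} = -3 + y$ ($S{\left(Z,y \right)} = y - 3 = -3 + y$)
$k = -234$ ($k = 26 \left(-9\right) = -234$)
$S{\left(0,6 \right)} k 24 = \left(-3 + 6\right) \left(-234\right) 24 = 3 \left(-234\right) 24 = \left(-702\right) 24 = -16848$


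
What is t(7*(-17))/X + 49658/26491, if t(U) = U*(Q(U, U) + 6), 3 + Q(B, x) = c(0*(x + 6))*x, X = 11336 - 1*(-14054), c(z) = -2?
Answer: 501081231/672606490 ≈ 0.74498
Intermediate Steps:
X = 25390 (X = 11336 + 14054 = 25390)
Q(B, x) = -3 - 2*x
t(U) = U*(3 - 2*U) (t(U) = U*((-3 - 2*U) + 6) = U*(3 - 2*U))
t(7*(-17))/X + 49658/26491 = ((7*(-17))*(3 - 14*(-17)))/25390 + 49658/26491 = -119*(3 - 2*(-119))*(1/25390) + 49658*(1/26491) = -119*(3 + 238)*(1/25390) + 49658/26491 = -119*241*(1/25390) + 49658/26491 = -28679*1/25390 + 49658/26491 = -28679/25390 + 49658/26491 = 501081231/672606490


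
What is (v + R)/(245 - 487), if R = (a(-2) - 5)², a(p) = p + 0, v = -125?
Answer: 38/121 ≈ 0.31405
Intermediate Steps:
a(p) = p
R = 49 (R = (-2 - 5)² = (-7)² = 49)
(v + R)/(245 - 487) = (-125 + 49)/(245 - 487) = -76/(-242) = -76*(-1/242) = 38/121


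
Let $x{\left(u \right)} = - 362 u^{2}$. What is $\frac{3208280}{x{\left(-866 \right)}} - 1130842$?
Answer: $- \frac{38375699269613}{33935509} \approx -1.1308 \cdot 10^{6}$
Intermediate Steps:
$\frac{3208280}{x{\left(-866 \right)}} - 1130842 = \frac{3208280}{\left(-362\right) \left(-866\right)^{2}} - 1130842 = \frac{3208280}{\left(-362\right) 749956} - 1130842 = \frac{3208280}{-271484072} - 1130842 = 3208280 \left(- \frac{1}{271484072}\right) - 1130842 = - \frac{401035}{33935509} - 1130842 = - \frac{38375699269613}{33935509}$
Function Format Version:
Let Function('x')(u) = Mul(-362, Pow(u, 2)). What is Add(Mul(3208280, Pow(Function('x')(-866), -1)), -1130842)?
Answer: Rational(-38375699269613, 33935509) ≈ -1.1308e+6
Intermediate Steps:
Add(Mul(3208280, Pow(Function('x')(-866), -1)), -1130842) = Add(Mul(3208280, Pow(Mul(-362, Pow(-866, 2)), -1)), -1130842) = Add(Mul(3208280, Pow(Mul(-362, 749956), -1)), -1130842) = Add(Mul(3208280, Pow(-271484072, -1)), -1130842) = Add(Mul(3208280, Rational(-1, 271484072)), -1130842) = Add(Rational(-401035, 33935509), -1130842) = Rational(-38375699269613, 33935509)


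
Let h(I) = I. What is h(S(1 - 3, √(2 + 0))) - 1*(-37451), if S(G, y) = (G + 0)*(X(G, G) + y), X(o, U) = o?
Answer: 37455 - 2*√2 ≈ 37452.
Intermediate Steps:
S(G, y) = G*(G + y) (S(G, y) = (G + 0)*(G + y) = G*(G + y))
h(S(1 - 3, √(2 + 0))) - 1*(-37451) = (1 - 3)*((1 - 3) + √(2 + 0)) - 1*(-37451) = -2*(-2 + √2) + 37451 = (4 - 2*√2) + 37451 = 37455 - 2*√2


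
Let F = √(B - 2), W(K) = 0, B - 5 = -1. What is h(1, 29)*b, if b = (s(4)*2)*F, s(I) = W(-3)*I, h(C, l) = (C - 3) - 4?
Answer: 0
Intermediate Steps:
B = 4 (B = 5 - 1 = 4)
F = √2 (F = √(4 - 2) = √2 ≈ 1.4142)
h(C, l) = -7 + C (h(C, l) = (-3 + C) - 4 = -7 + C)
s(I) = 0 (s(I) = 0*I = 0)
b = 0 (b = (0*2)*√2 = 0*√2 = 0)
h(1, 29)*b = (-7 + 1)*0 = -6*0 = 0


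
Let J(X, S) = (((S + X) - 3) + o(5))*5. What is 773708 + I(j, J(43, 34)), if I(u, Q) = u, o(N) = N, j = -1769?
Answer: 771939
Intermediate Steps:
J(X, S) = 10 + 5*S + 5*X (J(X, S) = (((S + X) - 3) + 5)*5 = ((-3 + S + X) + 5)*5 = (2 + S + X)*5 = 10 + 5*S + 5*X)
773708 + I(j, J(43, 34)) = 773708 - 1769 = 771939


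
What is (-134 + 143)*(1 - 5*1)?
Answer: -36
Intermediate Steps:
(-134 + 143)*(1 - 5*1) = 9*(1 - 5) = 9*(-4) = -36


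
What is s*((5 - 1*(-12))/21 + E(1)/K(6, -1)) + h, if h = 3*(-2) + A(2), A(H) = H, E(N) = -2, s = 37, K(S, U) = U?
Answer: 2099/21 ≈ 99.952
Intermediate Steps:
h = -4 (h = 3*(-2) + 2 = -6 + 2 = -4)
s*((5 - 1*(-12))/21 + E(1)/K(6, -1)) + h = 37*((5 - 1*(-12))/21 - 2/(-1)) - 4 = 37*((5 + 12)*(1/21) - 2*(-1)) - 4 = 37*(17*(1/21) + 2) - 4 = 37*(17/21 + 2) - 4 = 37*(59/21) - 4 = 2183/21 - 4 = 2099/21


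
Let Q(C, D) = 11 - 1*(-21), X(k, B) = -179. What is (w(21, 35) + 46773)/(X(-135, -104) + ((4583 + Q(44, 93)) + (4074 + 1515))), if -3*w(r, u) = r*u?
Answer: 46528/10025 ≈ 4.6412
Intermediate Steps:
Q(C, D) = 32 (Q(C, D) = 11 + 21 = 32)
w(r, u) = -r*u/3
(w(21, 35) + 46773)/(X(-135, -104) + ((4583 + Q(44, 93)) + (4074 + 1515))) = (-⅓*21*35 + 46773)/(-179 + ((4583 + 32) + (4074 + 1515))) = (-245 + 46773)/(-179 + (4615 + 5589)) = 46528/(-179 + 10204) = 46528/10025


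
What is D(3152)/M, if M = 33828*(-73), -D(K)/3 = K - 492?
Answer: 665/205787 ≈ 0.0032315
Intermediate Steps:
D(K) = 1476 - 3*K (D(K) = -3*(K - 492) = -3*(-492 + K) = 1476 - 3*K)
M = -2469444
D(3152)/M = (1476 - 3*3152)/(-2469444) = (1476 - 9456)*(-1/2469444) = -7980*(-1/2469444) = 665/205787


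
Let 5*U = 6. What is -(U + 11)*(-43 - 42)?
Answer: 1037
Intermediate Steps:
U = 6/5 (U = (1/5)*6 = 6/5 ≈ 1.2000)
-(U + 11)*(-43 - 42) = -(6/5 + 11)*(-43 - 42) = -61*(-85)/5 = -1*(-1037) = 1037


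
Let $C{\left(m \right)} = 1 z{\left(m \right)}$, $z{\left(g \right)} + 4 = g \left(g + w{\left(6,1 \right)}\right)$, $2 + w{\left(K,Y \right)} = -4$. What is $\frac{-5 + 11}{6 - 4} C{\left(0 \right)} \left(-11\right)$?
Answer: $132$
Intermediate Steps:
$w{\left(K,Y \right)} = -6$ ($w{\left(K,Y \right)} = -2 - 4 = -6$)
$z{\left(g \right)} = -4 + g \left(-6 + g\right)$ ($z{\left(g \right)} = -4 + g \left(g - 6\right) = -4 + g \left(-6 + g\right)$)
$C{\left(m \right)} = -4 + m^{2} - 6 m$ ($C{\left(m \right)} = 1 \left(-4 + m^{2} - 6 m\right) = -4 + m^{2} - 6 m$)
$\frac{-5 + 11}{6 - 4} C{\left(0 \right)} \left(-11\right) = \frac{-5 + 11}{6 - 4} \left(-4 + 0^{2} - 0\right) \left(-11\right) = \frac{6}{2} \left(-4 + 0 + 0\right) \left(-11\right) = 6 \cdot \frac{1}{2} \left(-4\right) \left(-11\right) = 3 \left(-4\right) \left(-11\right) = \left(-12\right) \left(-11\right) = 132$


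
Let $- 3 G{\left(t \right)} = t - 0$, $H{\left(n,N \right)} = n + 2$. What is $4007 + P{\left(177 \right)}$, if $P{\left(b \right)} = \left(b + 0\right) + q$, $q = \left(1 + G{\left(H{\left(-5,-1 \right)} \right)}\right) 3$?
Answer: $4190$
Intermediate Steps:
$H{\left(n,N \right)} = 2 + n$
$G{\left(t \right)} = - \frac{t}{3}$ ($G{\left(t \right)} = - \frac{t - 0}{3} = - \frac{t + 0}{3} = - \frac{t}{3}$)
$q = 6$ ($q = \left(1 - \frac{2 - 5}{3}\right) 3 = \left(1 - -1\right) 3 = \left(1 + 1\right) 3 = 2 \cdot 3 = 6$)
$P{\left(b \right)} = 6 + b$ ($P{\left(b \right)} = \left(b + 0\right) + 6 = b + 6 = 6 + b$)
$4007 + P{\left(177 \right)} = 4007 + \left(6 + 177\right) = 4007 + 183 = 4190$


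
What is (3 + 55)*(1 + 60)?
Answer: 3538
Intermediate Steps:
(3 + 55)*(1 + 60) = 58*61 = 3538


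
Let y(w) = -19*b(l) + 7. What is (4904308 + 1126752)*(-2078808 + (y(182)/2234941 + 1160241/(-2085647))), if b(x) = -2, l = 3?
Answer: -58440646620002176601074920/4661297991827 ≈ -1.2537e+13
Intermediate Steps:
y(w) = 45 (y(w) = -19*(-2) + 7 = 38 + 7 = 45)
(4904308 + 1126752)*(-2078808 + (y(182)/2234941 + 1160241/(-2085647))) = (4904308 + 1126752)*(-2078808 + (45/2234941 + 1160241/(-2085647))) = 6031060*(-2078808 + (45*(1/2234941) + 1160241*(-1/2085647))) = 6031060*(-2078808 + (45/2234941 - 1160241/2085647)) = 6031060*(-2078808 - 2592976326666/4661297991827) = 6031060*(-9689946148770228882/4661297991827) = -58440646620002176601074920/4661297991827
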